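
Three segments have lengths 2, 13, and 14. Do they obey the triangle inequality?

For three segments to close into a triangle, no single side can be as long as the other two combined.
The longest side is 14, and 2 + 13 = 15 > 14.
A triangle can be formed.

Yes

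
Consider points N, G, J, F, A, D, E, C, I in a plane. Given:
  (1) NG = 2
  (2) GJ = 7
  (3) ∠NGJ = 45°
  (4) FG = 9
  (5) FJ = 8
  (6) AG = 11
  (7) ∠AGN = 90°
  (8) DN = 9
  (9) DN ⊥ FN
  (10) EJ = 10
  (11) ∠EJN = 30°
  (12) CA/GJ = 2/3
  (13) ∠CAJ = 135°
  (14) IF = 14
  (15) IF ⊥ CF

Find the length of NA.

Step 1: By the law of cosines on triangle NGA: NA² = 2² + 11² − 2·2·11·cos(90°) = 125, so NA = 5·√5.

Therefore, the length of NA = 5·√5.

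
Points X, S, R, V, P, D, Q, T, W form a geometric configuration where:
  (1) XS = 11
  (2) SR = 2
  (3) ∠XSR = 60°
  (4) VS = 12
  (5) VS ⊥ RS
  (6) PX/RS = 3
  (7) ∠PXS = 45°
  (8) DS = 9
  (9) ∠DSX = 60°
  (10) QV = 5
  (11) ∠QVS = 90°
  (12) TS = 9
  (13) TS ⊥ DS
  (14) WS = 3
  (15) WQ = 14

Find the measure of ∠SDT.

Step 1: By the law of cosines on triangle DST: DT² = 9² + 9² − 2·9·9·cos(90°) = 162, so DT = 9·√2.
Step 2: By the inverse law of cosines on triangle SDT: cos(∠SDT) = (9² + (9·√2)² − 9²) / (2·9·9·√2) = 162/229.1 = 0.7071, so ∠SDT = 45°.

Therefore, the measure of angle ∠SDT = 45°.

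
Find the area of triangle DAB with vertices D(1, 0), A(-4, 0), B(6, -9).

Shoelace: Area = (1/2)|1(0--9) + -4(-9-0) + 6(0-0)| = (1/2)(45) = 45/2

45/2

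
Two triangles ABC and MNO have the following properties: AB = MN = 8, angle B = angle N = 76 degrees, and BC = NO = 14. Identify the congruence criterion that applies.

The given information matches SAS: Two pairs of corresponding sides and the included angle are equal (Side-Angle-Side).

SAS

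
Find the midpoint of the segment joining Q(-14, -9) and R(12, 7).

M = ((x₁ + x₂)/2, (y₁ + y₂)/2)
= ((-14 + 12)/2, (-9 + 7)/2)
= (-2/2, -2/2) = (-1, -1)

(-1, -1)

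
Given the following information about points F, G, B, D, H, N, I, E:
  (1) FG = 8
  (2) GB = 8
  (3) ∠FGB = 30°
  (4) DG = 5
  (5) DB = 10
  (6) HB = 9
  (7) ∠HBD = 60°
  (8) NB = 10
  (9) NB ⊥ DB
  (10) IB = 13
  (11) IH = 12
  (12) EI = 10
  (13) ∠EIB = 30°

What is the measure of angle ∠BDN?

Step 1: By the law of cosines on triangle DBN: DN² = 10² + 10² − 2·10·10·cos(90°) = 200, so DN = 10·√2.
Step 2: By the inverse law of cosines on triangle BDN: cos(∠BDN) = (10² + (10·√2)² − 10²) / (2·10·10·√2) = 200/282.84 = 0.7071, so ∠BDN = 45°.

Therefore, the measure of angle ∠BDN = 45°.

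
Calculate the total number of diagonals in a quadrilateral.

Each of the 4 vertices connects to 1 non-adjacent vertices via diagonals.
Total connections = 4 × 1 = 4, but each diagonal is counted twice.
Number of diagonals = 4 / 2 = 2.

2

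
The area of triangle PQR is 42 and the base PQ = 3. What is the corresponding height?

height = 2 * 42 / 3 = 28

28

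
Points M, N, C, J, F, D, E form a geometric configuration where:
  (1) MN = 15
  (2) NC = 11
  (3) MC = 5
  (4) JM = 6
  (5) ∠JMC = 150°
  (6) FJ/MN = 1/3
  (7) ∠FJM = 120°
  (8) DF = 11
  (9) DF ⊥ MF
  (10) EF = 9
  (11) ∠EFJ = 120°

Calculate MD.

From the given relations: FJ = 1/3·MN = 1/3·15 = 5.
Step 1: By the law of cosines on triangle FJM: FM² = 5² + 6² − 2·5·6·cos(120°) = 91, so FM = √91.
Step 2: By the law of cosines on triangle MFD: MD² = √91² + 11² − 2·√91·11·cos(90°) = 212, so MD = 2·√53.

Therefore, the length of MD = 2·√53.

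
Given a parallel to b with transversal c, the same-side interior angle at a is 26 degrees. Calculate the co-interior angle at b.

Co-interior angles (same-side interior) formed by parallel lines and a transversal are supplementary (sum to 180 degrees).
The given angle is 26 degrees.
The co-interior angle = 180 - 26 = 154 degrees.

154 degrees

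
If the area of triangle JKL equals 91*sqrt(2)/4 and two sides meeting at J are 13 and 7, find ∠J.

From the SAS area formula Area = (1/2)ab sin(C), rearranging gives sin(C) = 2*Area/(ab).
sin(C) = 2 * 91*sqrt(2)/4 / (91) = sqrt(2)/2.
Therefore C = arcsin(sqrt(2)/2) = 45°.
Since sin(180° - C) = sin(C), the obtuse angle 135° gives the same area, so C = 45° or C = 135°.

45° or 135°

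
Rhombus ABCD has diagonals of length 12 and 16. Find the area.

Area = (12 * 16) / 2 = 192 / 2 = 96

96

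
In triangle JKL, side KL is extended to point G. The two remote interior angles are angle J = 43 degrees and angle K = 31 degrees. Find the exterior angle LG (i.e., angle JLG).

Exterior angle = 43 + 31 = 74 degrees (exterior angle theorem).

74 degrees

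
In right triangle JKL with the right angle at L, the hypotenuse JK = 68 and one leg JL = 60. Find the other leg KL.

By the Pythagorean theorem: KL^2 = JK^2 - JL^2
KL^2 = 68^2 - 60^2 = 4624 - 3600 = 1024
KL = sqrt(1024) = 32

32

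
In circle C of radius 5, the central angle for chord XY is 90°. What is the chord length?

Chord = 2(5) sin(45°) = 5*sqrt(2)

5*sqrt(2)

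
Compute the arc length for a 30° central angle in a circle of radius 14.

The full circumference is 2πr = 2π(14) = 28*pi.
The arc spans 30° out of 360°, which is a fraction of 1/12.
Arc length = 28*pi × 1/12 = 7*pi/3.

7*pi/3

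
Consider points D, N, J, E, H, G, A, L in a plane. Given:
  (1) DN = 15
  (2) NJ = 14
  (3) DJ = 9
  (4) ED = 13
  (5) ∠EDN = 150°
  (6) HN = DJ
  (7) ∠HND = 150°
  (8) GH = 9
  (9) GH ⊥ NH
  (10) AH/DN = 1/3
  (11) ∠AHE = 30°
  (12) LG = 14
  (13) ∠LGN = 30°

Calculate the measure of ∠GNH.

From the given relations: HN = DJ = 9.
Step 1: By the law of cosines on triangle NHG: NG² = 9² + 9² − 2·9·9·cos(90°) = 162, so NG = 9·√2.
Step 2: By the inverse law of cosines on triangle GNH: cos(∠GNH) = ((9·√2)² + 9² − 9²) / (2·9·√2·9) = 162/229.1 = 0.7071, so ∠GNH = 45°.

Therefore, the measure of angle ∠GNH = 45°.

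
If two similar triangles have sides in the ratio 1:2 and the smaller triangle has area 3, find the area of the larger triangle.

For similar figures, the area ratio equals the square of the side ratio.
Side ratio (the smaller triangle to the larger triangle) = 1:2, so area ratio = 1^2:2^2 = 1:4.
If the area of the smaller triangle is 3, then the area of the larger triangle = 3 * (4/1) = 12.

12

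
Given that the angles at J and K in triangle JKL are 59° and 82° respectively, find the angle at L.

Let angle L = x. Then 59 + 82 + x = 180.
x = 180 - 141 = 39 degrees.

39 degrees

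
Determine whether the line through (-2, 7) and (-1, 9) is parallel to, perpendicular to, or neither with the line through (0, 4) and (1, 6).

Slope of line 1: m1 = (9 - 7)/(-1 - -2) = 2/1 = 2
Slope of line 2: m2 = (6 - 4)/(1 - 0) = 2/1 = 2
Two lines are parallel if and only if they have equal slopes (or both are vertical).
Here m1 = m2 = 2, confirming the lines are parallel.

Parallel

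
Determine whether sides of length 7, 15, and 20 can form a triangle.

Sort the sides: 7, 15, 20.
It suffices to check that the sum of the two smallest exceeds the largest:
7 + 15 = 22 > 20. ✓
Yes, a valid triangle can be formed.

Yes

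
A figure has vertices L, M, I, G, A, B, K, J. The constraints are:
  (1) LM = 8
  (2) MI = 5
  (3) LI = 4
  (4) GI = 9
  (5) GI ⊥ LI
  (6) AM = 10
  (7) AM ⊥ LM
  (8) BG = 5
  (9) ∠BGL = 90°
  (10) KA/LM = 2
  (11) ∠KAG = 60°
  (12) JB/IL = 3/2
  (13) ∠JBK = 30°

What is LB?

Step 1: By the law of cosines on triangle LIG: LG² = 4² + 9² − 2·4·9·cos(90°) = 97, so LG = √97.
Step 2: By the law of cosines on triangle LGB: LB² = √97² + 5² − 2·√97·5·cos(90°) = 122, so LB = √122.

Therefore, the length of LB = √122.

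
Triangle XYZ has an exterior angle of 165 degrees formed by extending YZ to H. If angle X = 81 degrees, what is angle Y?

By the exterior angle theorem: exterior angle = sum of remote interior angles.
165 = 81 + angle Y
angle Y = 165 - 81 = 84 degrees

84 degrees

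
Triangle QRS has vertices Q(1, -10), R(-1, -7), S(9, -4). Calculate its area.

The Shoelace formula computes the area from vertex coordinates by summing cross products.
For vertices (1,-10), (-1,-7), (9,-4):
Signed sum = 1*-7 - -1*-10 + -1*-4 - 9*-7 + 9*-10 - 1*-4
= -17 + 67 + -86 = -36
Area = (1/2)|-36| = 18.

18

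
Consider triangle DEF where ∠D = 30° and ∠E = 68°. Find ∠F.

The interior angles sum to 180°: angle F = 180 - 30 - 68 = 82°.
The triangle is acute (angles 30°, 68°, 82°).

82 degrees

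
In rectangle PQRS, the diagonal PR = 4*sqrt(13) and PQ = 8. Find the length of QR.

b = sqrt(d^2 - a^2) = sqrt(208 - 64) = sqrt(144) = 12

12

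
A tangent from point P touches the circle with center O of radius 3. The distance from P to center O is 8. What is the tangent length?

tangent = √(d² - r²) = √(8² - 3²) = √(64 - 9) = √55 = sqrt(55)

sqrt(55)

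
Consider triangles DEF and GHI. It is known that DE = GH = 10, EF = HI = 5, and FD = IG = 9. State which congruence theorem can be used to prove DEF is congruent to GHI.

The given information provides:
DE = GH = 10, EF = HI = 5, and FD = IG = 9
This matches the SSS congruence theorem.
All three pairs of corresponding sides are equal (Side-Side-Side).

SSS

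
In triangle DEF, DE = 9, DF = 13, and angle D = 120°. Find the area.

Area = (1/2) * DE * DF * sin(D)
Area = (1/2) * 9 * 13 * sin(120°)
Area = (1/2) * 9 * 13 * sqrt(3)/2
Area = 117*sqrt(3)/4

117*sqrt(3)/4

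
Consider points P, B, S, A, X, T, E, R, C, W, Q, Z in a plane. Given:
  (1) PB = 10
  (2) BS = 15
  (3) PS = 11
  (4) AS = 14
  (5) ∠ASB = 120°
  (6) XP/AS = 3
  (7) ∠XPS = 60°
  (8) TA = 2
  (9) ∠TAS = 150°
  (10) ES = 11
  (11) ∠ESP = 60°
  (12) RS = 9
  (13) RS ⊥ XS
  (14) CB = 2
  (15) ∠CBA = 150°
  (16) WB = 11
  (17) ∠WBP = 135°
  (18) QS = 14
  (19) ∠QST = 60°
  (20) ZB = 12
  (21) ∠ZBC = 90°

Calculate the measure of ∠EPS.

Step 1: By the law of cosines on triangle PSE: PE² = 11² + 11² − 2·11·11·cos(60°) = 121, so PE = 11.
Step 2: By the inverse law of cosines on triangle EPS: cos(∠EPS) = (11² + 11² − 11²) / (2·11·11) = 121/242 = 0.5, so ∠EPS = 60°.

Therefore, the measure of angle ∠EPS = 60°.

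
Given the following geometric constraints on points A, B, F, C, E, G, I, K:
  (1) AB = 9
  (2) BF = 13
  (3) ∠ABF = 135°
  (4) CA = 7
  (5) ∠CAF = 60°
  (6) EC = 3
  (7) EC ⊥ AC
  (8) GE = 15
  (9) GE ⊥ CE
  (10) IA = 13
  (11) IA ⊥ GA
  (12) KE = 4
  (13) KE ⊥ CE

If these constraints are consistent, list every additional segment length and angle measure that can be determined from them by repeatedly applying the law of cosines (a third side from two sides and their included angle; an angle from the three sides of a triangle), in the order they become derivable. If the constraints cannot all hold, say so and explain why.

The constraints are consistent. Derivable facts, in order:
After 1 step:
- AE = √58
- AF ≈ 20.38
- CG = 3·√26
- CK = 5
After 2 steps:
- FC ≈ 17.94
- ∠AEC = 66.8°
- ∠AFB = 18.19°
- ∠BAF = 26.81°
- ∠CAE = 23.2°
- ∠CGE = 11.31°
- ∠CKE = 36.87°
- ∠ECG = 78.69°
- ∠ECK = 53.13°
After 3 steps:
- ∠ACF = 100.25°
- ∠AFC = 19.75°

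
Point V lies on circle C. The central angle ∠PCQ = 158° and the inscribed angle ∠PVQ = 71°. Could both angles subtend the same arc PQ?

By the inscribed angle theorem, the inscribed angle for a central angle of 158° should be 158° / 2 = 79°.
The given inscribed angle is 71°, which does not equal 79°.
Therefore, no, they do not correspond to the same arc.

No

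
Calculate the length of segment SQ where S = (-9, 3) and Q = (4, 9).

d = sqrt((4 - -9)^2 + (9 - 3)^2)
d = sqrt(13^2 + 6^2)
d = sqrt(169 + 36)
d = sqrt(205)

sqrt(205)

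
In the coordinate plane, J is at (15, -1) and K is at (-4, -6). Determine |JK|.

The horizontal distance is |-4 - 15| = 19 and the vertical distance is |-6 - -1| = 5.
By the Pythagorean theorem, d = sqrt(19^2 + 5^2) = sqrt(386).

sqrt(386)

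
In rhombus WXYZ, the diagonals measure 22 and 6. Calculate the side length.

The diagonals of a rhombus bisect each other at right angles.
Half-diagonals: 22/2 = 11 and 6/2 = 3
side = sqrt(11^2 + 3^2)
side = sqrt(121 + 9)
side = sqrt(130)

sqrt(130)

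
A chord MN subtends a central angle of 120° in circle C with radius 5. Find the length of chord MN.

Chord = 2(5) sin(60°) = 5*sqrt(3)

5*sqrt(3)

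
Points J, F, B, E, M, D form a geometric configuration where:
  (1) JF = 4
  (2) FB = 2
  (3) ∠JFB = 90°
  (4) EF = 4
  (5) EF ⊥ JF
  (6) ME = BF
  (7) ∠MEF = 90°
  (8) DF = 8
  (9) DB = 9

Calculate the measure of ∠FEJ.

Step 1: By the law of cosines on triangle EFJ: EJ² = 4² + 4² − 2·4·4·cos(90°) = 32, so EJ = 4·√2.
Step 2: By the inverse law of cosines on triangle FEJ: cos(∠FEJ) = (4² + (4·√2)² − 4²) / (2·4·4·√2) = 32/45.25 = 0.7071, so ∠FEJ = 45°.

Therefore, the measure of angle ∠FEJ = 45°.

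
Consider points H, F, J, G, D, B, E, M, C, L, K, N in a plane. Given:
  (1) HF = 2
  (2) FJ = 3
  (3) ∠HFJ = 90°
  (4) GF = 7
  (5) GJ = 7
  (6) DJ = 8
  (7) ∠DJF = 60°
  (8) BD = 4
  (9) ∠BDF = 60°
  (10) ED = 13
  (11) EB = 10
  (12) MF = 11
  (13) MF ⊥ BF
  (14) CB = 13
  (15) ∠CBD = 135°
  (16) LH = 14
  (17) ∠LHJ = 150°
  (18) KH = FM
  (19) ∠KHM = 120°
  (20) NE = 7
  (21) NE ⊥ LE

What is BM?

Step 1: By the law of cosines on triangle FJD: FD² = 3² + 8² − 2·3·8·cos(60°) = 49, so FD = 7.
Step 2: By the law of cosines on triangle BDF: BF² = 4² + 7² − 2·4·7·cos(60°) = 37, so BF = √37.
Step 3: By the law of cosines on triangle BFM: BM² = √37² + 11² − 2·√37·11·cos(90°) = 158, so BM = √158.

Therefore, the length of BM = √158.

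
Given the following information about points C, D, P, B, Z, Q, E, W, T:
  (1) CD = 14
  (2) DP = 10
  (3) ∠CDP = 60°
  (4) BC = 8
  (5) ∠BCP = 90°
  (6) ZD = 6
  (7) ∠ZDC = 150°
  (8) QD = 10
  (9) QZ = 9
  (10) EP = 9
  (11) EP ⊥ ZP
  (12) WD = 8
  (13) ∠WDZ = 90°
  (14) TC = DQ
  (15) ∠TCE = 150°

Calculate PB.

Step 1: By the law of cosines on triangle CDP: CP² = 14² + 10² − 2·14·10·cos(60°) = 156, so CP = 2·√39.
Step 2: By the law of cosines on triangle PCB: PB² = (2·√39)² + 8² − 2·2·√39·8·cos(90°) = 220, so PB = 2·√55.

Therefore, the length of PB = 2·√55.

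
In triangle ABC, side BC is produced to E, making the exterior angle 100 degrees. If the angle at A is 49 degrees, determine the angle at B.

The exterior angle theorem states that an exterior angle equals the sum of the two non-adjacent interior angles.
So 100 = 49 + angle B, which gives angle B = 100 - 49 = 51 degrees.

51 degrees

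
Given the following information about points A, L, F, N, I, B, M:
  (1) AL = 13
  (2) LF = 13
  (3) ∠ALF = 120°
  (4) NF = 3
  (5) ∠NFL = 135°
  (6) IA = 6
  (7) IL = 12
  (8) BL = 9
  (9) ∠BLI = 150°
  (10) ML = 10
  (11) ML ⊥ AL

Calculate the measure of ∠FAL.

Step 1: By the law of cosines on triangle ALF: AF² = 13² + 13² − 2·13·13·cos(120°) = 507, so AF = 13·√3.
Step 2: By the inverse law of cosines on triangle FAL: cos(∠FAL) = ((13·√3)² + 13² − 13²) / (2·13·√3·13) = 507/585.43 = 0.866, so ∠FAL = 30°.

Therefore, the measure of angle ∠FAL = 30°.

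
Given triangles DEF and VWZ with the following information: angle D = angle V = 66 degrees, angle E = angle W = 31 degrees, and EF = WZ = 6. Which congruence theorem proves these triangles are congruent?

The given information provides:
angle D = angle V = 66 degrees, angle E = angle W = 31 degrees, and EF = WZ = 6
This matches the AAS congruence theorem.
Two pairs of corresponding angles and a non-included side are equal (Angle-Angle-Side).

AAS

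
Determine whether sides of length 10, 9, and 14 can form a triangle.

Sort the sides: 9, 10, 14.
It suffices to check that the sum of the two smallest exceeds the largest:
9 + 10 = 19 > 14. ✓
Yes, a valid triangle can be formed.

Yes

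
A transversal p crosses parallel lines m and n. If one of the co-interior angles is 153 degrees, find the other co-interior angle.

Co-interior angles sum to 180: 180 - 153 = 27 degrees.

27 degrees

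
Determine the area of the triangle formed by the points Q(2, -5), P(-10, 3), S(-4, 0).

Shoelace: Area = (1/2)|2(3-0) + -10(0--5) + -4(-5-3)| = (1/2)(12) = 6

6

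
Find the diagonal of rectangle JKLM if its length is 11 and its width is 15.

A rectangle's diagonal splits it into two right triangles, with the diagonal as the hypotenuse.
By the Pythagorean theorem, d^2 = 11^2 + 15^2 = 346.
Therefore d = sqrt(346).

sqrt(346)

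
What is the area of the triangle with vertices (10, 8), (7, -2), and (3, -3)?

Using the Shoelace formula for a triangle:
Area = (1/2)|x0(y1 - y2) + x1(y2 - y0) + x2(y0 - y1)|
Area = (1/2)|10(-2 - -3) + 7(-3 - 8) + 3(8 - -2)|
Area = (1/2)|10 + -77 + 30|
Area = (1/2)|-37|
Area = (1/2)(37)
Area = 37/2

37/2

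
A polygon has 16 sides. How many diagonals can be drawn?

Total line segments between 16 vertices = C(16,2) = 120.
Subtract the 16 sides: 120 - 16 = 104 diagonals.

104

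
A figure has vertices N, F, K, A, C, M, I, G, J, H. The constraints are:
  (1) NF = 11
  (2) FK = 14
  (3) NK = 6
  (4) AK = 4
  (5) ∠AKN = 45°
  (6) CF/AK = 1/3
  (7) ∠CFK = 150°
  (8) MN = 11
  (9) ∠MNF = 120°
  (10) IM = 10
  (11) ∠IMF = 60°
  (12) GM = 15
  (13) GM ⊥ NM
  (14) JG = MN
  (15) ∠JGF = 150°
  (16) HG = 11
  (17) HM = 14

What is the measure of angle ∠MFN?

Step 1: By the law of cosines on triangle FNM: FM² = 11² + 11² − 2·11·11·cos(120°) = 363, so FM = 11·√3.
Step 2: By the inverse law of cosines on triangle MFN: cos(∠MFN) = ((11·√3)² + 11² − 11²) / (2·11·√3·11) = 363/419.16 = 0.866, so ∠MFN = 30°.

Therefore, the measure of angle ∠MFN = 30°.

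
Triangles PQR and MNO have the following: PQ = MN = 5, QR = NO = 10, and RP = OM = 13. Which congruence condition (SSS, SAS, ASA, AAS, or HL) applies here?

The given information provides:
PQ = MN = 5, QR = NO = 10, and RP = OM = 13
This matches the SSS congruence theorem.
All three pairs of corresponding sides are equal (Side-Side-Side).

SSS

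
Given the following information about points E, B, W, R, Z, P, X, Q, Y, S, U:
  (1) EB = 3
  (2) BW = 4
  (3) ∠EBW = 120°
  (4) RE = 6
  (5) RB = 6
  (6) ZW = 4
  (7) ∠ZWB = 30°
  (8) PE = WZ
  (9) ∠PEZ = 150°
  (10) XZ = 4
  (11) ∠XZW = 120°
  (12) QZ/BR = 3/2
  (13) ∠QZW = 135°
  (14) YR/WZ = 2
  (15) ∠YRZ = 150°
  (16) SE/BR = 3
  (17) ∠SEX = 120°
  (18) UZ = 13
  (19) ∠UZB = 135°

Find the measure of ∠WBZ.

Step 1: By the law of cosines on triangle BWZ: BZ² = 4² + 4² − 2·4·4·cos(30°) = 4.29, so BZ ≈ 2.07.
Step 2: By the inverse law of cosines on triangle WBZ: cos(∠WBZ) = (4² + 2.07² − 4²) / (2·4·2.07) = 4.29/16.56 = 0.2588, so ∠WBZ = 75°.

Therefore, the measure of angle ∠WBZ = 75°.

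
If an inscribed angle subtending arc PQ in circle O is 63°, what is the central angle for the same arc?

By the inscribed angle theorem, the central angle is twice the inscribed angle.
Central angle = 2 × 63° = 126°

126°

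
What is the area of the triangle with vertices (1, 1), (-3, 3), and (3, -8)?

Using the Shoelace formula for a triangle:
Area = (1/2)|x0(y1 - y2) + x1(y2 - y0) + x2(y0 - y1)|
Area = (1/2)|1(3 - -8) + -3(-8 - 1) + 3(1 - 3)|
Area = (1/2)|11 + 27 + -6|
Area = (1/2)|32|
Area = (1/2)(32)
Area = 16

16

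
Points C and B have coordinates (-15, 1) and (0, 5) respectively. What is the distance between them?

The horizontal distance is |0 - -15| = 15 and the vertical distance is |5 - 1| = 4.
By the Pythagorean theorem, d = sqrt(15^2 + 4^2) = sqrt(241).

sqrt(241)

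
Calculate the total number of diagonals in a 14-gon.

The number of diagonals in an n-gon is n(n - 3)/2.
For n = 14: 14(14 - 3)/2 = 14 × 11 / 2 = 77.

77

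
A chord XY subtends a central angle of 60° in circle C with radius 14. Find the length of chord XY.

Drop a perpendicular from the center to the chord, bisecting both the chord and the central angle.
Each half-chord = r sin(θ/2) = 14 sin(30°).
The full chord = 2 × 14 × sin(30°) = 14.

14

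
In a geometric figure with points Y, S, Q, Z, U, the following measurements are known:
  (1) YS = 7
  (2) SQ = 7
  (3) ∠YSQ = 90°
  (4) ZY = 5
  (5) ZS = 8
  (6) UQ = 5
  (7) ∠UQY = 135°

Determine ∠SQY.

Step 1: By the law of cosines on triangle QSY: QY² = 7² + 7² − 2·7·7·cos(90°) = 98, so QY = 7·√2.
Step 2: By the inverse law of cosines on triangle SQY: cos(∠SQY) = (7² + (7·√2)² − 7²) / (2·7·7·√2) = 98/138.59 = 0.7071, so ∠SQY = 45°.

Therefore, the measure of angle ∠SQY = 45°.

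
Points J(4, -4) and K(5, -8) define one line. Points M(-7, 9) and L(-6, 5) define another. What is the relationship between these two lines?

Slope of line 1: m1 = (-8 - -4)/(5 - 4) = -4/1 = -4
Slope of line 2: m2 = (5 - 9)/(-6 - -7) = -4/1 = -4
Two lines are parallel if and only if they have equal slopes (or both are vertical).
Here m1 = m2 = -4, confirming the lines are parallel.

Parallel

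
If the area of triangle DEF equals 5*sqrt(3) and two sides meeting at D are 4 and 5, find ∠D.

From the SAS area formula Area = (1/2)ab sin(C), rearranging gives sin(C) = 2*Area/(ab).
sin(C) = 2 * 5*sqrt(3) / (20) = sqrt(3)/2.
Therefore C = arcsin(sqrt(3)/2) = 60°.
Since sin(180° - C) = sin(C), the obtuse angle 120° gives the same area, so C = 60° or C = 120°.

60° or 120°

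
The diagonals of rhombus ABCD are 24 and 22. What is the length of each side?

The diagonals of a rhombus bisect each other at right angles.
Half-diagonals: 24/2 = 12 and 22/2 = 11
side = sqrt(12^2 + 11^2)
side = sqrt(144 + 121)
side = sqrt(265)

sqrt(265)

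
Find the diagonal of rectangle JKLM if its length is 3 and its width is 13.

A rectangle's diagonal splits it into two right triangles, with the diagonal as the hypotenuse.
By the Pythagorean theorem, d^2 = 3^2 + 13^2 = 178.
Therefore d = sqrt(178).

sqrt(178)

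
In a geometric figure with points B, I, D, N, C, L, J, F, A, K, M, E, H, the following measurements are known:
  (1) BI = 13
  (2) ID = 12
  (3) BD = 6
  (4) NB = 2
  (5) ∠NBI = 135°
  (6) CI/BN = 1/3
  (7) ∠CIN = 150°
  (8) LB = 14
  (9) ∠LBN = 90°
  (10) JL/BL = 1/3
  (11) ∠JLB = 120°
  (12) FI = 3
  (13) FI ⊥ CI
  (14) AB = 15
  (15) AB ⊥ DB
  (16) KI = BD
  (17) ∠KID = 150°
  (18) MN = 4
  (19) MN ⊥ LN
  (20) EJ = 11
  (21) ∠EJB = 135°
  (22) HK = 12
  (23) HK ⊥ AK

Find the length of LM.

Step 1: By the law of cosines on triangle LBN: LN² = 14² + 2² − 2·14·2·cos(90°) = 200, so LN = 10·√2.
Step 2: By the law of cosines on triangle LNM: LM² = (10·√2)² + 4² − 2·10·√2·4·cos(90°) = 216, so LM = 6·√6.

Therefore, the length of LM = 6·√6.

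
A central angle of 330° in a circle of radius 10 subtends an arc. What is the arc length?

Arc length = 2πr × θ/360
= 2π × 10 × 11/12
= 55*pi/3

55*pi/3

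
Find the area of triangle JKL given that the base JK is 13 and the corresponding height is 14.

A triangle's area is half the area of a rectangle with the same base and height.
Area = (1/2) * 13 * 14 = 91.

91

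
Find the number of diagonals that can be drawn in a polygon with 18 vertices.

The number of diagonals in an n-gon is n(n - 3)/2.
For n = 18: 18(18 - 3)/2 = 18 × 15 / 2 = 135.

135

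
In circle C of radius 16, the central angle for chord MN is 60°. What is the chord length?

Drop a perpendicular from the center to the chord, bisecting both the chord and the central angle.
Each half-chord = r sin(θ/2) = 16 sin(30°).
The full chord = 2 × 16 × sin(30°) = 16.

16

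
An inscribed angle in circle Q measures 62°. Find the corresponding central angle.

Central angle = 2 × 62° = 124° (inscribed angle theorem).

124°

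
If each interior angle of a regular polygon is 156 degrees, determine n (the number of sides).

The exterior angle is the supplement of the interior angle: 180 - 156 = 24 degrees.
Since the exterior angles of any convex polygon sum to 360 degrees, the number of sides is 360 / 24 = 15.

15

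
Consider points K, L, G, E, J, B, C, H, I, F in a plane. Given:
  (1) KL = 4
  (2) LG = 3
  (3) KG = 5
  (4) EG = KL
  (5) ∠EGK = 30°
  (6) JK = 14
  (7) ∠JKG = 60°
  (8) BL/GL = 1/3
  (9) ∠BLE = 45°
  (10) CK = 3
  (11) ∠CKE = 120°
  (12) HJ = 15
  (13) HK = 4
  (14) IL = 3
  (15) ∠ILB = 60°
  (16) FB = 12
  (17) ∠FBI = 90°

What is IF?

From the given relations: BL = 1/3·GL = 1/3·3 = 1.
Step 1: By the law of cosines on triangle BLI: BI² = 1² + 3² − 2·1·3·cos(60°) = 7, so BI = √7.
Step 2: By the law of cosines on triangle IBF: IF² = √7² + 12² − 2·√7·12·cos(90°) = 151, so IF = √151.

Therefore, the length of IF = √151.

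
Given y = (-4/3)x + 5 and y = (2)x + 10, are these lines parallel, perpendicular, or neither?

Slope of line 1: m1 = -4/3
Slope of line 2: m2 = 2
For parallel lines we need equal slopes: -4/3 != 2.
For perpendicular lines we need m1*m2 = -1: (-4/3)(2) = -8/3 != -1.
Since neither condition holds, the lines are neither parallel nor perpendicular.

Neither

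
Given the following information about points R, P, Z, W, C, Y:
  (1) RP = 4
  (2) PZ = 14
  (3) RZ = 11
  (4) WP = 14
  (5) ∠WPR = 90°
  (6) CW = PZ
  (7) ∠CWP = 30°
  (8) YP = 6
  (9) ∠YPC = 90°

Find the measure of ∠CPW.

From the given relations: CW = PZ = 14.
Step 1: By the law of cosines on triangle PWC: PC² = 14² + 14² − 2·14·14·cos(30°) = 52.52, so PC ≈ 7.25.
Step 2: By the inverse law of cosines on triangle CPW: cos(∠CPW) = (7.25² + 14² − 14²) / (2·7.25·14) = 52.52/202.91 = 0.2588, so ∠CPW = 75°.

Therefore, the measure of angle ∠CPW = 75°.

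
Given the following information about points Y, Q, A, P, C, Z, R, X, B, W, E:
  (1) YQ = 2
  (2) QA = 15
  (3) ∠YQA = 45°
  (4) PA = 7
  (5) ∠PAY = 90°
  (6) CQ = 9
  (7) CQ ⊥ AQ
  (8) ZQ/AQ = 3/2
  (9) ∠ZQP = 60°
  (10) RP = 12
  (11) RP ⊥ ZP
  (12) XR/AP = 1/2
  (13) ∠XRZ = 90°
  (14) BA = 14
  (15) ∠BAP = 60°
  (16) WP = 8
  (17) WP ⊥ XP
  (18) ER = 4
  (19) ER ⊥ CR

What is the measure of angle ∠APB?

Step 1: By the law of cosines on triangle PAB: PB² = 7² + 14² − 2·7·14·cos(60°) = 147, so PB = 7·√3.
Step 2: By the inverse law of cosines on triangle APB: cos(∠APB) = (7² + (7·√3)² − 14²) / (2·7·7·√3) = 0/169.74 = 0, so ∠APB = 90°.

Therefore, the measure of angle ∠APB = 90°.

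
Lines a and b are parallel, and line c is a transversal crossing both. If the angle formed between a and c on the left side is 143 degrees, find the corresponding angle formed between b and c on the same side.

Corresponding angles are equal: 143 degrees.

143 degrees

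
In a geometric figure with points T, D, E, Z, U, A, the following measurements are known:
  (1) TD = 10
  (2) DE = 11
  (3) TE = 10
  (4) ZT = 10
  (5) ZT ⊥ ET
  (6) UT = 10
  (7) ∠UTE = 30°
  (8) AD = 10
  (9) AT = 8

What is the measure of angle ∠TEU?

Step 1: By the law of cosines on triangle ETU: EU² = 10² + 10² − 2·10·10·cos(30°) = 26.79, so EU ≈ 5.18.
Step 2: By the inverse law of cosines on triangle TEU: cos(∠TEU) = (10² + 5.18² − 10²) / (2·10·5.18) = 26.79/103.53 = 0.2588, so ∠TEU = 75°.

Therefore, the measure of angle ∠TEU = 75°.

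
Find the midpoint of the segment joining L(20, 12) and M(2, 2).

The midpoint is the point halfway along the segment.
Move half the horizontal distance: 20 + (2 - 20)/2 = 20 + -18/2 = 11
Move half the vertical distance: 12 + (2 - 12)/2 = 12 + -10/2 = 7
Midpoint = (11, 7)

(11, 7)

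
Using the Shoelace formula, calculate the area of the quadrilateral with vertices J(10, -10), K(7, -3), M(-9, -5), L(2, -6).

Using the Shoelace formula for a quadrilateral (vertices in order):
Area = (1/2)|sum of (x_i * y_(i+1) - x_(i+1) * y_i)|
Terms: (10*-3 - 7*-10) = 40, (7*-5 - -9*-3) = -62, (-9*-6 - 2*-5) = 64, (2*-10 - 10*-6) = 40
Sum = 82
Area = (1/2)(82) = 41

41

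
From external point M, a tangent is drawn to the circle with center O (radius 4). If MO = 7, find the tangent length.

Let T be the point of tangency. Then OT ⊥ MT (radius ⊥ tangent).
In right triangle OTM: OM² = OT² + MT²
7² = 4² + MT²
MT² = 33, MT = sqrt(33)

sqrt(33)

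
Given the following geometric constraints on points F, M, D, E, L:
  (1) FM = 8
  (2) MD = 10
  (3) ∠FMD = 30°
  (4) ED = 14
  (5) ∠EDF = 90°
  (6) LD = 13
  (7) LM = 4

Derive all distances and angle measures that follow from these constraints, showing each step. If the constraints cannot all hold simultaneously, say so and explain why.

The constraints are consistent.

Step 1: From FM = 8, MD = 10, and ∠FMD = 30°, by the law of cosines:
  FD² = FM² + MD² - 2·FM·MD·cos(30°) = 64 + 100 - 138.6 = 25.44
  FD ≈ 5.04

Step 2: From MD = 10, ML = 4, DL = 13, by the inverse law of cosines:
  cos(∠DML) = (MD² + ML² - DL²) / (2·MD·ML)
  ∠DML = 131.49°

Step 3: From DL = 13, DM = 10, LM = 4, by the inverse law of cosines:
  cos(∠LDM) = (DL² + DM² - LM²) / (2·DL·DM)
  ∠LDM = 13.33°

Step 4: From LD = 13, LM = 4, DM = 10, by the inverse law of cosines:
  cos(∠DLM) = (LD² + LM² - DM²) / (2·LD·LM)
  ∠DLM = 35.18°

Step 5: From FD = 5.04, DE = 14, and ∠FDE = 90°, by the law of cosines:
  FE² = FD² + DE² - 2·FD·DE·cos(90°) = 25.44 + 196 - 0 = 221.4
  FE ≈ 14.88

Step 6: From FD = 5.04, FM = 8, DM = 10, by the inverse law of cosines:
  cos(∠DFM) = (FD² + FM² - DM²) / (2·FD·FM)
  ∠DFM = 97.52°

Step 7: From DF = 5.04, DM = 10, FM = 8, by the inverse law of cosines:
  cos(∠FDM) = (DF² + DM² - FM²) / (2·DF·DM)
  ∠FDM = 52.48°

Step 8: From FD = 5.04, FE = 14.88, DE = 14, by the inverse law of cosines:
  cos(∠DFE) = (FD² + FE² - DE²) / (2·FD·FE)
  ∠DFE = 70.19°

Step 9: From ED = 14, EF = 14.88, DF = 5.04, by the inverse law of cosines:
  cos(∠DEF) = (ED² + EF² - DF²) / (2·ED·EF)
  ∠DEF = 19.81°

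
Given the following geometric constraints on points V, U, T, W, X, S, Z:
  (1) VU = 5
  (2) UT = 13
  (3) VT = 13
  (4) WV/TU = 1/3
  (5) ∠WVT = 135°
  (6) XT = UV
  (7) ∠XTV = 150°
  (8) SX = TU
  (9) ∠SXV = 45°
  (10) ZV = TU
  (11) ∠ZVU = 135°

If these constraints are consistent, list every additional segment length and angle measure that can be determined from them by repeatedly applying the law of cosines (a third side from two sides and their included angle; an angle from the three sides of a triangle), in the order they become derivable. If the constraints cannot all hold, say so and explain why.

The constraints are consistent. Derivable facts, in order:
After 1 step:
- TW ≈ 16.35
- UZ ≈ 16.91
- VX ≈ 17.51
- ∠TUV = 78.91°
- ∠TVU = 78.91°
- ∠UTV = 22.17°
After 2 steps:
- VS ≈ 12.4
- ∠TVX = 8.21°
- ∠TWV = 34.2°
- ∠TXV = 21.79°
- ∠UZV = 12.07°
- ∠VTW = 10.8°
- ∠VUZ = 32.93°
After 3 steps:
- ∠SVX = 47.86°
- ∠VSX = 87.14°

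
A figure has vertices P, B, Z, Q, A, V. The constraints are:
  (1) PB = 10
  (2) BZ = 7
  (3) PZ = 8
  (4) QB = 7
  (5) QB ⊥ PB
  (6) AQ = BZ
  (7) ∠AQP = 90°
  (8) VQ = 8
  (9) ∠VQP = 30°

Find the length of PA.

From the given relations: AQ = BZ = 7.
Step 1: By the law of cosines on triangle PBQ: PQ² = 10² + 7² − 2·10·7·cos(90°) = 149, so PQ = √149.
Step 2: By the law of cosines on triangle PQA: PA² = √149² + 7² − 2·√149·7·cos(90°) = 198, so PA = 3·√22.

Therefore, the length of PA = 3·√22.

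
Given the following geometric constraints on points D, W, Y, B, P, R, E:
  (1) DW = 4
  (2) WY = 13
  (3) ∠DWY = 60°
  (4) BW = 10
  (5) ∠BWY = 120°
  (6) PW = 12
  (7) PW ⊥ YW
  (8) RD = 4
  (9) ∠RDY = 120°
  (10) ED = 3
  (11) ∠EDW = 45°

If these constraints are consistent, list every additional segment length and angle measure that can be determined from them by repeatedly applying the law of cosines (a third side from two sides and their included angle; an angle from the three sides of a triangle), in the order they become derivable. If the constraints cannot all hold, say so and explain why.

The constraints are consistent. Derivable facts, in order:
After 1 step:
- DY = √133
- WE ≈ 2.83
- YB ≈ 19.97
- YP ≈ 17.69
After 2 steps:
- YR ≈ 13.97
- ∠BYW = 25.69°
- ∠DEW = 86.53°
- ∠DWE = 48.47°
- ∠DYW = 17.48°
- ∠PYW = 42.71°
- ∠WBY = 34.31°
- ∠WDY = 102.52°
- ∠WPY = 47.29°
After 3 steps:
- ∠DRY = 45.64°
- ∠DYR = 14.36°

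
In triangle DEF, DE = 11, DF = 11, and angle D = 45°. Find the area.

Area = (1/2)(11)(11) sin(45°) = (1/2)(11)(11)(sqrt(2)/2) = 121*sqrt(2)/4

121*sqrt(2)/4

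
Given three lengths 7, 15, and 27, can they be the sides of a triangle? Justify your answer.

Check the triangle inequality: 7 + 15 = 22 ≤ 27.
Since the sum of two sides does not exceed the third, no triangle can be formed.

No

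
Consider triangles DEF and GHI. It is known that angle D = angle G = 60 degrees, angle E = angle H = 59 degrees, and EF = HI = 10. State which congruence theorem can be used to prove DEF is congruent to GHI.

The given information provides:
angle D = angle G = 60 degrees, angle E = angle H = 59 degrees, and EF = HI = 10
This matches the AAS congruence theorem.
Two pairs of corresponding angles and a non-included side are equal (Angle-Angle-Side).

AAS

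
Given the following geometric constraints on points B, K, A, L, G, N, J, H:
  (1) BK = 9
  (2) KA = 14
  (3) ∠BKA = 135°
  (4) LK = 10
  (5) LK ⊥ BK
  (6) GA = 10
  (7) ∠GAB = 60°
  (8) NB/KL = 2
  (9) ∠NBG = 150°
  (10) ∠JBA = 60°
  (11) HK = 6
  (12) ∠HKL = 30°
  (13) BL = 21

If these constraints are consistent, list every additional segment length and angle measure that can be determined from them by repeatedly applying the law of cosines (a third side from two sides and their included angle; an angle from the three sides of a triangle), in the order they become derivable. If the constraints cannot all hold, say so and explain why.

These constraints are not satisfiable: by the triangle inequality in triangle KBL, (1) BK = 9 and (4) LK = 10 force BL ≤ 9 + 10 = 19, but (13) says BL = 21. No planar figure meets all of them, so nothing further can be derived.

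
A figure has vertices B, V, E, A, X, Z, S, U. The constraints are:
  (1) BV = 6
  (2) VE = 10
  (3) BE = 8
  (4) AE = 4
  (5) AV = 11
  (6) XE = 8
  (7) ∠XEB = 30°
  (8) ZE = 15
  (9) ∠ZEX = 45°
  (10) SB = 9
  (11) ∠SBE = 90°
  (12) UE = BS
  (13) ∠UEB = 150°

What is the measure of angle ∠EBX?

Step 1: By the law of cosines on triangle BEX: BX² = 8² + 8² − 2·8·8·cos(30°) = 17.15, so BX ≈ 4.14.
Step 2: By the inverse law of cosines on triangle EBX: cos(∠EBX) = (8² + 4.14² − 8²) / (2·8·4.14) = 17.15/66.26 = 0.2588, so ∠EBX = 75°.

Therefore, the measure of angle ∠EBX = 75°.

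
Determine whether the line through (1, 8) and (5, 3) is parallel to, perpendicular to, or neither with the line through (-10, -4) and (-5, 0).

Slope of line 1: m1 = (3 - 8)/(5 - 1) = -5/4 = -5/4
Slope of line 2: m2 = (0 - -4)/(-5 - -10) = 4/5 = 4/5
m1 * m2 = -1, so perpendicular.

Perpendicular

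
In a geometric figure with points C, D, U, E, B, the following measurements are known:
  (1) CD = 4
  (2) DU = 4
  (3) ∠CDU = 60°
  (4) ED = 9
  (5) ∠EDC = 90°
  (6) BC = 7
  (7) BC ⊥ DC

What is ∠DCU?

Step 1: By the law of cosines on triangle CDU: CU² = 4² + 4² − 2·4·4·cos(60°) = 16, so CU = 4.
Step 2: By the inverse law of cosines on triangle DCU: cos(∠DCU) = (4² + 4² − 4²) / (2·4·4) = 16/32 = 0.5, so ∠DCU = 60°.

Therefore, the measure of angle ∠DCU = 60°.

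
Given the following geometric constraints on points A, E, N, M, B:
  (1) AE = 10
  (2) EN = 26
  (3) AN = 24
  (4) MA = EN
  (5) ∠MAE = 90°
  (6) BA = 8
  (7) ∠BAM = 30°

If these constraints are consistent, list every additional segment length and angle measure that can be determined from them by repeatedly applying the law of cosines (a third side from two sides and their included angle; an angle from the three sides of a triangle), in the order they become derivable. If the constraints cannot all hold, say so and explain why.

The constraints are consistent. Derivable facts, in order:
After 1 step:
- EM = 2·√194
- MB ≈ 19.49
- ∠AEN = 67.38°
- ∠ANE = 22.62°
- ∠EAN = 90°
After 2 steps:
- ∠ABM = 138.15°
- ∠AEM = 68.96°
- ∠AMB = 11.85°
- ∠AME = 21.04°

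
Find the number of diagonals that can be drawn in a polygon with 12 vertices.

Total line segments between 12 vertices = C(12,2) = 66.
Subtract the 12 sides: 66 - 12 = 54 diagonals.

54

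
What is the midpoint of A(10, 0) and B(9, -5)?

The midpoint is the point halfway along the segment.
Move half the horizontal distance: 10 + (9 - 10)/2 = 10 + -1/2 = 19/2
Move half the vertical distance: 0 + (-5 - 0)/2 = 0 + -5/2 = -5/2
Midpoint = (19/2, -5/2)

(19/2, -5/2)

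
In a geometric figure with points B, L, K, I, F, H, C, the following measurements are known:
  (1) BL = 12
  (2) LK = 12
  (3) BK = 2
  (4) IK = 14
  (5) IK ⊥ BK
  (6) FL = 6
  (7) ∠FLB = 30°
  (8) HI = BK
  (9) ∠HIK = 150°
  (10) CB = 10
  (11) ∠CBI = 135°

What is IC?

Step 1: By the law of cosines on triangle BKI: BI² = 2² + 14² − 2·2·14·cos(90°) = 200, so BI = 10·√2.
Step 2: By the law of cosines on triangle IBC: IC² = (10·√2)² + 10² − 2·10·√2·10·cos(135°) = 500, so IC = 10·√5.

Therefore, the length of IC = 10·√5.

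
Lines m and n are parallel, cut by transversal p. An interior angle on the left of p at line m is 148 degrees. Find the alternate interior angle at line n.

Alternate interior angles are equal: 148 degrees.

148 degrees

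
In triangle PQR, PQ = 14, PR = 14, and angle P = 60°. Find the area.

When two sides and the included angle are known, the area formula is (1/2)ab sin(C).
The height from one side to the opposite vertex is 14 sin(60°) = 7*sqrt(3).
Area = (1/2) * 14 * 7*sqrt(3) = 49*sqrt(3).

49*sqrt(3)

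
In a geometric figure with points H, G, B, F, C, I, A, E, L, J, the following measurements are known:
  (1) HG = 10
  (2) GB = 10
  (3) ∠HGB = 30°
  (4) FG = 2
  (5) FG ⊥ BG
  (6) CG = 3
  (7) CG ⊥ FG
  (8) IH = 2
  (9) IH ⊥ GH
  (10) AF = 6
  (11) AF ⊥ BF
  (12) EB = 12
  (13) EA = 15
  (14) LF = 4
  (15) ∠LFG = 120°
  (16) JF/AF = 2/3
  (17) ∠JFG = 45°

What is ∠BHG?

Step 1: By the law of cosines on triangle HGB: HB² = 10² + 10² − 2·10·10·cos(30°) = 26.79, so HB ≈ 5.18.
Step 2: By the inverse law of cosines on triangle BHG: cos(∠BHG) = (5.18² + 10² − 10²) / (2·5.18·10) = 26.79/103.53 = 0.2588, so ∠BHG = 75°.

Therefore, the measure of angle ∠BHG = 75°.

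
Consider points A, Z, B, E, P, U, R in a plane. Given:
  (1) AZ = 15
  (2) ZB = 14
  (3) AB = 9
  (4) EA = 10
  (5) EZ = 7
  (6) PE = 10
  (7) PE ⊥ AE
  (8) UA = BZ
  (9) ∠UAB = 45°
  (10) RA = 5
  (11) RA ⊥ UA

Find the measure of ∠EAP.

Step 1: By the law of cosines on triangle AEP: AP² = 10² + 10² − 2·10·10·cos(90°) = 200, so AP = 10·√2.
Step 2: By the inverse law of cosines on triangle EAP: cos(∠EAP) = (10² + (10·√2)² − 10²) / (2·10·10·√2) = 200/282.84 = 0.7071, so ∠EAP = 45°.

Therefore, the measure of angle ∠EAP = 45°.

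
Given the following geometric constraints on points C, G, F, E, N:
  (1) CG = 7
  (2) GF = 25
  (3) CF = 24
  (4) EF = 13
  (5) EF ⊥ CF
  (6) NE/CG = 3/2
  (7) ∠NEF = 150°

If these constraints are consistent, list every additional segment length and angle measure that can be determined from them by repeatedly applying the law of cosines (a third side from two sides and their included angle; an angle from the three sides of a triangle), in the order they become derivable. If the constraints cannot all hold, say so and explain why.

The constraints are consistent. Derivable facts, in order:
After 1 step:
- CE ≈ 27.29
- FN ≈ 22.71
- ∠CFG = 16.26°
- ∠CGF = 73.74°
- ∠FCG = 90°
After 2 steps:
- ∠CEF = 61.56°
- ∠ECF = 28.44°
- ∠EFN = 13.37°
- ∠ENF = 16.63°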